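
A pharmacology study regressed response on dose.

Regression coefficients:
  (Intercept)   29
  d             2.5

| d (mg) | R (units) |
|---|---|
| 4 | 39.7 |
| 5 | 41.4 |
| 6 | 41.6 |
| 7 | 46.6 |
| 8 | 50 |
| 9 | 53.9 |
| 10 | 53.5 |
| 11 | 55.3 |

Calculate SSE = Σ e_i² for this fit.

SSE = 14.72

d=4: R̂ = 29 + 2.5·4 = 39; e = 39.7 − 39 = 0.7
d=5: R̂ = 29 + 2.5·5 = 41.5; e = 41.4 − 41.5 = -0.1
d=6: R̂ = 29 + 2.5·6 = 44; e = 41.6 − 44 = -2.4
d=7: R̂ = 29 + 2.5·7 = 46.5; e = 46.6 − 46.5 = 0.1
d=8: R̂ = 29 + 2.5·8 = 49; e = 50 − 49 = 1
d=9: R̂ = 29 + 2.5·9 = 51.5; e = 53.9 − 51.5 = 2.4
d=10: R̂ = 29 + 2.5·10 = 54; e = 53.5 − 54 = -0.5
d=11: R̂ = 29 + 2.5·11 = 56.5; e = 55.3 − 56.5 = -1.2
SSE = 0.49 + 0.01 + 5.76 + 0.01 + 1 + 5.76 + 0.25 + 1.44 = 14.72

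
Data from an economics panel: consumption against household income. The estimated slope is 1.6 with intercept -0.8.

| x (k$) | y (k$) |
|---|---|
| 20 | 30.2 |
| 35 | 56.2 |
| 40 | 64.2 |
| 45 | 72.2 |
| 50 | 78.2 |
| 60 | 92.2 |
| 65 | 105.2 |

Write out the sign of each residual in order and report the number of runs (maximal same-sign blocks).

4 runs

x=20: ŷ = -0.8 + 1.6·20 = 31.2; r = 30.2 − 31.2 = -1
x=35: ŷ = -0.8 + 1.6·35 = 55.2; r = 56.2 − 55.2 = 1
x=40: ŷ = -0.8 + 1.6·40 = 63.2; r = 64.2 − 63.2 = 1
x=45: ŷ = -0.8 + 1.6·45 = 71.2; r = 72.2 − 71.2 = 1
x=50: ŷ = -0.8 + 1.6·50 = 79.2; r = 78.2 − 79.2 = -1
x=60: ŷ = -0.8 + 1.6·60 = 95.2; r = 92.2 − 95.2 = -3
x=65: ŷ = -0.8 + 1.6·65 = 103.2; r = 105.2 − 103.2 = 2
Signs: − + + + − − +
Runs: −×1, +×3, −×2, +×1 → 4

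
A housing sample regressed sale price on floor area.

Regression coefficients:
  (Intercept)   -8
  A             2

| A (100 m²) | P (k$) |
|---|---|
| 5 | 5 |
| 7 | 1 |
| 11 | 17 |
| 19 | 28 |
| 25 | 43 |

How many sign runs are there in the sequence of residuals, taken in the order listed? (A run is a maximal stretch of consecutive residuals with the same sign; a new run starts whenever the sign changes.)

5 runs

A=5: ŷ = -8 + 2·5 = 2; e = 5 − 2 = 3
A=7: ŷ = -8 + 2·7 = 6; e = 1 − 6 = -5
A=11: ŷ = -8 + 2·11 = 14; e = 17 − 14 = 3
A=19: ŷ = -8 + 2·19 = 30; e = 28 − 30 = -2
A=25: ŷ = -8 + 2·25 = 42; e = 43 − 42 = 1
Signs: + − + − +
Runs: +×1, −×1, +×1, −×1, +×1 → 5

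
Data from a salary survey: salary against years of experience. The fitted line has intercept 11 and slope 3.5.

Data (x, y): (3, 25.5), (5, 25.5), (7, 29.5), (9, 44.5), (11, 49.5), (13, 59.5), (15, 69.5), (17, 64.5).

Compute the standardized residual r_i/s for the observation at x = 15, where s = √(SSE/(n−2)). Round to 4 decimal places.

1.2163

x=3: ŷ = 11 + 3.5·3 = 21.5; r = 25.5 − 21.5 = 4
x=5: ŷ = 11 + 3.5·5 = 28.5; r = 25.5 − 28.5 = -3
x=7: ŷ = 11 + 3.5·7 = 35.5; r = 29.5 − 35.5 = -6
x=9: ŷ = 11 + 3.5·9 = 42.5; r = 44.5 − 42.5 = 2
x=11: ŷ = 11 + 3.5·11 = 49.5; r = 49.5 − 49.5 = 0
x=13: ŷ = 11 + 3.5·13 = 56.5; r = 59.5 − 56.5 = 3
x=15: ŷ = 11 + 3.5·15 = 63.5; r = 69.5 − 63.5 = 6
x=17: ŷ = 11 + 3.5·17 = 70.5; r = 64.5 − 70.5 = -6
SSE = 16 + 9 + 36 + 4 + 0 + 9 + 36 + 36 = 146
s = √(146/6) = 4.93288
r/s = 6 / 4.93288 = 1.2163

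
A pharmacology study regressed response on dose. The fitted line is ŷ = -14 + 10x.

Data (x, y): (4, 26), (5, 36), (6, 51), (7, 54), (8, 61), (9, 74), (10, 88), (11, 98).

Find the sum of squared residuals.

SSE = 66

x=4: ŷ = -14 + 10·4 = 26; e = 26 − 26 = 0
x=5: ŷ = -14 + 10·5 = 36; e = 36 − 36 = 0
x=6: ŷ = -14 + 10·6 = 46; e = 51 − 46 = 5
x=7: ŷ = -14 + 10·7 = 56; e = 54 − 56 = -2
x=8: ŷ = -14 + 10·8 = 66; e = 61 − 66 = -5
x=9: ŷ = -14 + 10·9 = 76; e = 74 − 76 = -2
x=10: ŷ = -14 + 10·10 = 86; e = 88 − 86 = 2
x=11: ŷ = -14 + 10·11 = 96; e = 98 − 96 = 2
SSE = 0 + 0 + 25 + 4 + 25 + 4 + 4 + 4 = 66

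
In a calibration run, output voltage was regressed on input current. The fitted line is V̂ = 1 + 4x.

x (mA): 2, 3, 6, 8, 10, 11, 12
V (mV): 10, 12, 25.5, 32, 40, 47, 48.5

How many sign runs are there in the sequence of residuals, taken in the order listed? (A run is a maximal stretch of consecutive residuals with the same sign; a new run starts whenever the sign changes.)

x=2: V̂ = 1 + 4·2 = 9; r = 10 − 9 = 1
x=3: V̂ = 1 + 4·3 = 13; r = 12 − 13 = -1
x=6: V̂ = 1 + 4·6 = 25; r = 25.5 − 25 = 0.5
x=8: V̂ = 1 + 4·8 = 33; r = 32 − 33 = -1
x=10: V̂ = 1 + 4·10 = 41; r = 40 − 41 = -1
x=11: V̂ = 1 + 4·11 = 45; r = 47 − 45 = 2
x=12: V̂ = 1 + 4·12 = 49; r = 48.5 − 49 = -0.5
Signs: + − + − − + −
Runs: +×1, −×1, +×1, −×2, +×1, −×1 → 6

6 runs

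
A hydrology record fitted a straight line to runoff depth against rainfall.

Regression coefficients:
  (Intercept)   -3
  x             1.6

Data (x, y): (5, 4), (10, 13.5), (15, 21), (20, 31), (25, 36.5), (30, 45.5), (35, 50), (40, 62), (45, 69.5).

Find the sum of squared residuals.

SSE = 16

x=5: ŷ = -3 + 1.6·5 = 5; e = 4 − 5 = -1
x=10: ŷ = -3 + 1.6·10 = 13; e = 13.5 − 13 = 0.5
x=15: ŷ = -3 + 1.6·15 = 21; e = 21 − 21 = 0
x=20: ŷ = -3 + 1.6·20 = 29; e = 31 − 29 = 2
x=25: ŷ = -3 + 1.6·25 = 37; e = 36.5 − 37 = -0.5
x=30: ŷ = -3 + 1.6·30 = 45; e = 45.5 − 45 = 0.5
x=35: ŷ = -3 + 1.6·35 = 53; e = 50 − 53 = -3
x=40: ŷ = -3 + 1.6·40 = 61; e = 62 − 61 = 1
x=45: ŷ = -3 + 1.6·45 = 69; e = 69.5 − 69 = 0.5
SSE = 1 + 0.25 + 0 + 4 + 0.25 + 0.25 + 9 + 1 + 0.25 = 16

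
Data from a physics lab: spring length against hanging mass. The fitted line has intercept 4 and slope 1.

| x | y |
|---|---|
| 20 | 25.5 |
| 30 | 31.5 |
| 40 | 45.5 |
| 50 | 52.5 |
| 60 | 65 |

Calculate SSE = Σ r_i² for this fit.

SSE = 14

x=20: ŷ = 4 + 20 = 24; r = 25.5 − 24 = 1.5
x=30: ŷ = 4 + 30 = 34; r = 31.5 − 34 = -2.5
x=40: ŷ = 4 + 40 = 44; r = 45.5 − 44 = 1.5
x=50: ŷ = 4 + 50 = 54; r = 52.5 − 54 = -1.5
x=60: ŷ = 4 + 60 = 64; r = 65 − 64 = 1
SSE = 2.25 + 6.25 + 2.25 + 2.25 + 1 = 14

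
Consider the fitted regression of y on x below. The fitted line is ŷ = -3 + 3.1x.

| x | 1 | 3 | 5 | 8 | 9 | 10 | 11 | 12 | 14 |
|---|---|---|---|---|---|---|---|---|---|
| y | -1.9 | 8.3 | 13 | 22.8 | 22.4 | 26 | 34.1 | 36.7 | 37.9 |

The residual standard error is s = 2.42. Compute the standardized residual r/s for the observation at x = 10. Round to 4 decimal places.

ŷ = -3 + 3.1·10 = 28
r = 26 − 28 = -2
r/s = -2 / 2.42 = -0.8264

-0.8264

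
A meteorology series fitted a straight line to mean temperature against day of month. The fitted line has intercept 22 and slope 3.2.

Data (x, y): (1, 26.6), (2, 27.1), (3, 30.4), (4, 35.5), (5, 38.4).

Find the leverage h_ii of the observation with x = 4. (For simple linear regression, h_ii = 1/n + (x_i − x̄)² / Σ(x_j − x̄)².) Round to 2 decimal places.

x̄ = (1 + 2 + 3 + 4 + 5)/5 = 3
Σ(x − x̄)² = 4 + 1 + 0 + 1 + 4 = 10
h = 1/5 + (1)²/10 = 0.2 + 0.1 = 0.30

h = 0.30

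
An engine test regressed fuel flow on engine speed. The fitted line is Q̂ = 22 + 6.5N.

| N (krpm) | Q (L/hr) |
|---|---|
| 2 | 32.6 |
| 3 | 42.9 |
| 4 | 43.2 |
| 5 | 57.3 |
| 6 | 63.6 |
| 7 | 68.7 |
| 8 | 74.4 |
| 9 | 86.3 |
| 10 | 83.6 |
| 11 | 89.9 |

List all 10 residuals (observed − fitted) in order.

N=2: Q̂ = 22 + 6.5·2 = 35; e = 32.6 − 35 = -2.4
N=3: Q̂ = 22 + 6.5·3 = 41.5; e = 42.9 − 41.5 = 1.4
N=4: Q̂ = 22 + 6.5·4 = 48; e = 43.2 − 48 = -4.8
N=5: Q̂ = 22 + 6.5·5 = 54.5; e = 57.3 − 54.5 = 2.8
N=6: Q̂ = 22 + 6.5·6 = 61; e = 63.6 − 61 = 2.6
N=7: Q̂ = 22 + 6.5·7 = 67.5; e = 68.7 − 67.5 = 1.2
N=8: Q̂ = 22 + 6.5·8 = 74; e = 74.4 − 74 = 0.4
N=9: Q̂ = 22 + 6.5·9 = 80.5; e = 86.3 − 80.5 = 5.8
N=10: Q̂ = 22 + 6.5·10 = 87; e = 83.6 − 87 = -3.4
N=11: Q̂ = 22 + 6.5·11 = 93.5; e = 89.9 − 93.5 = -3.6

-2.4, 1.4, -4.8, 2.8, 2.6, 1.2, 0.4, 5.8, -3.4, -3.6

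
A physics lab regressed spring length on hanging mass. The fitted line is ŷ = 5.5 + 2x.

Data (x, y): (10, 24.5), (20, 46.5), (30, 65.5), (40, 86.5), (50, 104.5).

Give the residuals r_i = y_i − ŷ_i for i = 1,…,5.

x=10: ŷ = 5.5 + 2·10 = 25.5; r = 24.5 − 25.5 = -1
x=20: ŷ = 5.5 + 2·20 = 45.5; r = 46.5 − 45.5 = 1
x=30: ŷ = 5.5 + 2·30 = 65.5; r = 65.5 − 65.5 = 0
x=40: ŷ = 5.5 + 2·40 = 85.5; r = 86.5 − 85.5 = 1
x=50: ŷ = 5.5 + 2·50 = 105.5; r = 104.5 − 105.5 = -1

-1, 1, 0, 1, -1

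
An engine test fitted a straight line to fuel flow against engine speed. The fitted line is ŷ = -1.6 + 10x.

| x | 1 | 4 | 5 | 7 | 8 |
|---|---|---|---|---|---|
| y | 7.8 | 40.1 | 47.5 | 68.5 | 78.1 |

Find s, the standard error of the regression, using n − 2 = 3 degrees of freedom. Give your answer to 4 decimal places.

x=1: ŷ = -1.6 + 10·1 = 8.4; r = 7.8 − 8.4 = -0.6
x=4: ŷ = -1.6 + 10·4 = 38.4; r = 40.1 − 38.4 = 1.7
x=5: ŷ = -1.6 + 10·5 = 48.4; r = 47.5 − 48.4 = -0.9
x=7: ŷ = -1.6 + 10·7 = 68.4; r = 68.5 − 68.4 = 0.1
x=8: ŷ = -1.6 + 10·8 = 78.4; r = 78.1 − 78.4 = -0.3
SSE = 0.36 + 2.89 + 0.81 + 0.01 + 0.09 = 4.16
s = √(4.16/3) = √1.38667 ≈ 1.1776

s = 1.1776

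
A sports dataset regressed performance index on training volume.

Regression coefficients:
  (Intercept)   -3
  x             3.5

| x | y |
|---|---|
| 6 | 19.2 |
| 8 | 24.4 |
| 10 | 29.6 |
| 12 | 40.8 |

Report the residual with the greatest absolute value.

r = -2.4

x=6: ŷ = -3 + 3.5·6 = 18; r = 19.2 − 18 = 1.2
x=8: ŷ = -3 + 3.5·8 = 25; r = 24.4 − 25 = -0.6
x=10: ŷ = -3 + 3.5·10 = 32; r = 29.6 − 32 = -2.4
x=12: ŷ = -3 + 3.5·12 = 39; r = 40.8 − 39 = 1.8
Largest |r| is 2.4 at x = 10, residual -2.4.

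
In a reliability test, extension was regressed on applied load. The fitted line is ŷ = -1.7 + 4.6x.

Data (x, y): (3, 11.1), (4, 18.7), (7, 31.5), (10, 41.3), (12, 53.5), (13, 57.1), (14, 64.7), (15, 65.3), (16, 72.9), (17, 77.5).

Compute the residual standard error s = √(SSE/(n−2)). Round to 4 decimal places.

s = 1.8028

x=3: ŷ = -1.7 + 4.6·3 = 12.1; r = 11.1 − 12.1 = -1
x=4: ŷ = -1.7 + 4.6·4 = 16.7; r = 18.7 − 16.7 = 2
x=7: ŷ = -1.7 + 4.6·7 = 30.5; r = 31.5 − 30.5 = 1
x=10: ŷ = -1.7 + 4.6·10 = 44.3; r = 41.3 − 44.3 = -3
x=12: ŷ = -1.7 + 4.6·12 = 53.5; r = 53.5 − 53.5 = 0
x=13: ŷ = -1.7 + 4.6·13 = 58.1; r = 57.1 − 58.1 = -1
x=14: ŷ = -1.7 + 4.6·14 = 62.7; r = 64.7 − 62.7 = 2
x=15: ŷ = -1.7 + 4.6·15 = 67.3; r = 65.3 − 67.3 = -2
x=16: ŷ = -1.7 + 4.6·16 = 71.9; r = 72.9 − 71.9 = 1
x=17: ŷ = -1.7 + 4.6·17 = 76.5; r = 77.5 − 76.5 = 1
SSE = 1 + 4 + 1 + 9 + 0 + 1 + 4 + 4 + 1 + 1 = 26
s = √(26/8) = √3.25 ≈ 1.8028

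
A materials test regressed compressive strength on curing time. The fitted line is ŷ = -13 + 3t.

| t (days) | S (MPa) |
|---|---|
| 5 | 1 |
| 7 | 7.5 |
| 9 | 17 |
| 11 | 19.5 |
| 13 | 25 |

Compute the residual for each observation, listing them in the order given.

t=5: ŷ = -13 + 3·5 = 2; r = 1 − 2 = -1
t=7: ŷ = -13 + 3·7 = 8; r = 7.5 − 8 = -0.5
t=9: ŷ = -13 + 3·9 = 14; r = 17 − 14 = 3
t=11: ŷ = -13 + 3·11 = 20; r = 19.5 − 20 = -0.5
t=13: ŷ = -13 + 3·13 = 26; r = 25 − 26 = -1

-1, -0.5, 3, -0.5, -1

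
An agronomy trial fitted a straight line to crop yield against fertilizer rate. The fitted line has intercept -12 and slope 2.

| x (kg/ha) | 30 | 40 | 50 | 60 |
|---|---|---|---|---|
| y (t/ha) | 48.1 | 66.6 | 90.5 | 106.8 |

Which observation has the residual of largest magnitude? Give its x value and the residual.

x=30: ŷ = -12 + 2·30 = 48; e = 48.1 − 48 = 0.1
x=40: ŷ = -12 + 2·40 = 68; e = 66.6 − 68 = -1.4
x=50: ŷ = -12 + 2·50 = 88; e = 90.5 − 88 = 2.5
x=60: ŷ = -12 + 2·60 = 108; e = 106.8 − 108 = -1.2
Largest |e| is 2.5 at x = 50, residual 2.5.

x = 50, e = 2.5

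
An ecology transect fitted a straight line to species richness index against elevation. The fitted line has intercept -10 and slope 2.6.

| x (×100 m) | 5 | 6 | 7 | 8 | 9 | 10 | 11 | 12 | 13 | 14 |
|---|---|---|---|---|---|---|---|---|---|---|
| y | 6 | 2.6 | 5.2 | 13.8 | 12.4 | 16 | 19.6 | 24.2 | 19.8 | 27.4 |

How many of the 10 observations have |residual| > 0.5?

x=5: ŷ = -10 + 2.6·5 = 3; e = 6 − 3 = 3
x=6: ŷ = -10 + 2.6·6 = 5.6; e = 2.6 − 5.6 = -3
x=7: ŷ = -10 + 2.6·7 = 8.2; e = 5.2 − 8.2 = -3
x=8: ŷ = -10 + 2.6·8 = 10.8; e = 13.8 − 10.8 = 3
x=9: ŷ = -10 + 2.6·9 = 13.4; e = 12.4 − 13.4 = -1
x=10: ŷ = -10 + 2.6·10 = 16; e = 16 − 16 = 0
x=11: ŷ = -10 + 2.6·11 = 18.6; e = 19.6 − 18.6 = 1
x=12: ŷ = -10 + 2.6·12 = 21.2; e = 24.2 − 21.2 = 3
x=13: ŷ = -10 + 2.6·13 = 23.8; e = 19.8 − 23.8 = -4
x=14: ŷ = -10 + 2.6·14 = 26.4; e = 27.4 − 26.4 = 1
|e| > 0.5: x=5 (|e|=3), x=6 (|e|=3), x=7 (|e|=3), x=8 (|e|=3), x=9 (|e|=1), x=11 (|e|=1), x=12 (|e|=3), x=13 (|e|=4), x=14 (|e|=1) → 9

9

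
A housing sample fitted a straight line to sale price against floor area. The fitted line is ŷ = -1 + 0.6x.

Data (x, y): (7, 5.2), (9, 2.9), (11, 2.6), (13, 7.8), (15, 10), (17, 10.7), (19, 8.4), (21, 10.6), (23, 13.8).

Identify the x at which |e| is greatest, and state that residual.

x = 11, e = -3

x=7: ŷ = -1 + 0.6·7 = 3.2; e = 5.2 − 3.2 = 2
x=9: ŷ = -1 + 0.6·9 = 4.4; e = 2.9 − 4.4 = -1.5
x=11: ŷ = -1 + 0.6·11 = 5.6; e = 2.6 − 5.6 = -3
x=13: ŷ = -1 + 0.6·13 = 6.8; e = 7.8 − 6.8 = 1
x=15: ŷ = -1 + 0.6·15 = 8; e = 10 − 8 = 2
x=17: ŷ = -1 + 0.6·17 = 9.2; e = 10.7 − 9.2 = 1.5
x=19: ŷ = -1 + 0.6·19 = 10.4; e = 8.4 − 10.4 = -2
x=21: ŷ = -1 + 0.6·21 = 11.6; e = 10.6 − 11.6 = -1
x=23: ŷ = -1 + 0.6·23 = 12.8; e = 13.8 − 12.8 = 1
Largest |e| is 3 at x = 11, residual -3.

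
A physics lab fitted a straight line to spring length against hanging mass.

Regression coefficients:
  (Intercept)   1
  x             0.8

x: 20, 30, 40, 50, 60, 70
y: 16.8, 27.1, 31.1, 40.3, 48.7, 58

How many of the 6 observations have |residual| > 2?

1

x=20: ŷ = 1 + 0.8·20 = 17; e = 16.8 − 17 = -0.2
x=30: ŷ = 1 + 0.8·30 = 25; e = 27.1 − 25 = 2.1
x=40: ŷ = 1 + 0.8·40 = 33; e = 31.1 − 33 = -1.9
x=50: ŷ = 1 + 0.8·50 = 41; e = 40.3 − 41 = -0.7
x=60: ŷ = 1 + 0.8·60 = 49; e = 48.7 − 49 = -0.3
x=70: ŷ = 1 + 0.8·70 = 57; e = 58 − 57 = 1
|e| > 2: x=30 (|e|=2.1) → 1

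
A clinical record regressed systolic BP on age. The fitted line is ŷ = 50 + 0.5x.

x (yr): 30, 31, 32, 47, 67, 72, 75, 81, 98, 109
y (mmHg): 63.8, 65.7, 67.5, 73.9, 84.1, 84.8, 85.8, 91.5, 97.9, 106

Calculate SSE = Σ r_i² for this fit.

x=30: ŷ = 50 + 0.5·30 = 65; r = 63.8 − 65 = -1.2
x=31: ŷ = 50 + 0.5·31 = 65.5; r = 65.7 − 65.5 = 0.2
x=32: ŷ = 50 + 0.5·32 = 66; r = 67.5 − 66 = 1.5
x=47: ŷ = 50 + 0.5·47 = 73.5; r = 73.9 − 73.5 = 0.4
x=67: ŷ = 50 + 0.5·67 = 83.5; r = 84.1 − 83.5 = 0.6
x=72: ŷ = 50 + 0.5·72 = 86; r = 84.8 − 86 = -1.2
x=75: ŷ = 50 + 0.5·75 = 87.5; r = 85.8 − 87.5 = -1.7
x=81: ŷ = 50 + 0.5·81 = 90.5; r = 91.5 − 90.5 = 1
x=98: ŷ = 50 + 0.5·98 = 99; r = 97.9 − 99 = -1.1
x=109: ŷ = 50 + 0.5·109 = 104.5; r = 106 − 104.5 = 1.5
SSE = 1.44 + 0.04 + 2.25 + 0.16 + 0.36 + 1.44 + 2.89 + 1 + 1.21 + 2.25 = 13.04

SSE = 13.04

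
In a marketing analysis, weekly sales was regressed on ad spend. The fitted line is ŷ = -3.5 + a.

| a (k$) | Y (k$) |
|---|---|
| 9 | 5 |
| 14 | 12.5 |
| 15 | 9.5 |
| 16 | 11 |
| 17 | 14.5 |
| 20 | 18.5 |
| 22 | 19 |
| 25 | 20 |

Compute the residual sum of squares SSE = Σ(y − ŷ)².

SSE = 18

a=9: ŷ = -3.5 + 9 = 5.5; e = 5 − 5.5 = -0.5
a=14: ŷ = -3.5 + 14 = 10.5; e = 12.5 − 10.5 = 2
a=15: ŷ = -3.5 + 15 = 11.5; e = 9.5 − 11.5 = -2
a=16: ŷ = -3.5 + 16 = 12.5; e = 11 − 12.5 = -1.5
a=17: ŷ = -3.5 + 17 = 13.5; e = 14.5 − 13.5 = 1
a=20: ŷ = -3.5 + 20 = 16.5; e = 18.5 − 16.5 = 2
a=22: ŷ = -3.5 + 22 = 18.5; e = 19 − 18.5 = 0.5
a=25: ŷ = -3.5 + 25 = 21.5; e = 20 − 21.5 = -1.5
SSE = 0.25 + 4 + 4 + 2.25 + 1 + 4 + 0.25 + 2.25 = 18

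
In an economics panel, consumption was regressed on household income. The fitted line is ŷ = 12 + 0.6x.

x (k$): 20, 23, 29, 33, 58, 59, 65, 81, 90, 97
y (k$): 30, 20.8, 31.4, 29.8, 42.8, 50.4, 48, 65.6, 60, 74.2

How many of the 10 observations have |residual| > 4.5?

4

x=20: ŷ = 12 + 0.6·20 = 24; e = 30 − 24 = 6
x=23: ŷ = 12 + 0.6·23 = 25.8; e = 20.8 − 25.8 = -5
x=29: ŷ = 12 + 0.6·29 = 29.4; e = 31.4 − 29.4 = 2
x=33: ŷ = 12 + 0.6·33 = 31.8; e = 29.8 − 31.8 = -2
x=58: ŷ = 12 + 0.6·58 = 46.8; e = 42.8 − 46.8 = -4
x=59: ŷ = 12 + 0.6·59 = 47.4; e = 50.4 − 47.4 = 3
x=65: ŷ = 12 + 0.6·65 = 51; e = 48 − 51 = -3
x=81: ŷ = 12 + 0.6·81 = 60.6; e = 65.6 − 60.6 = 5
x=90: ŷ = 12 + 0.6·90 = 66; e = 60 − 66 = -6
x=97: ŷ = 12 + 0.6·97 = 70.2; e = 74.2 − 70.2 = 4
|e| > 4.5: x=20 (|e|=6), x=23 (|e|=5), x=81 (|e|=5), x=90 (|e|=6) → 4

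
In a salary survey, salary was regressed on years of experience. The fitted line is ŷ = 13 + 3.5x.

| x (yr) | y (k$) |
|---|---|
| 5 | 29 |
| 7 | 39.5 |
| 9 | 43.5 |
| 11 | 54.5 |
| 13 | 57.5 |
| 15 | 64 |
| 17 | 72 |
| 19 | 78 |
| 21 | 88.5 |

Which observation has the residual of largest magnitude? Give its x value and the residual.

x=5: ŷ = 13 + 3.5·5 = 30.5; e = 29 − 30.5 = -1.5
x=7: ŷ = 13 + 3.5·7 = 37.5; e = 39.5 − 37.5 = 2
x=9: ŷ = 13 + 3.5·9 = 44.5; e = 43.5 − 44.5 = -1
x=11: ŷ = 13 + 3.5·11 = 51.5; e = 54.5 − 51.5 = 3
x=13: ŷ = 13 + 3.5·13 = 58.5; e = 57.5 − 58.5 = -1
x=15: ŷ = 13 + 3.5·15 = 65.5; e = 64 − 65.5 = -1.5
x=17: ŷ = 13 + 3.5·17 = 72.5; e = 72 − 72.5 = -0.5
x=19: ŷ = 13 + 3.5·19 = 79.5; e = 78 − 79.5 = -1.5
x=21: ŷ = 13 + 3.5·21 = 86.5; e = 88.5 − 86.5 = 2
Largest |e| is 3 at x = 11, residual 3.

x = 11, e = 3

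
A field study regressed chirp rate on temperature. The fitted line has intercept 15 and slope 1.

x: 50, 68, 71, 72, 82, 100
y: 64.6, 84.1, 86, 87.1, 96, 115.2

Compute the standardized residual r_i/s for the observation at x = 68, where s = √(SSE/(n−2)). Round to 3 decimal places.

x=50: ŷ = 15 + 50 = 65; r = 64.6 − 65 = -0.4
x=68: ŷ = 15 + 68 = 83; r = 84.1 − 83 = 1.1
x=71: ŷ = 15 + 71 = 86; r = 86 − 86 = 0
x=72: ŷ = 15 + 72 = 87; r = 87.1 − 87 = 0.1
x=82: ŷ = 15 + 82 = 97; r = 96 − 97 = -1
x=100: ŷ = 15 + 100 = 115; r = 115.2 − 115 = 0.2
SSE = 0.16 + 1.21 + 0 + 0.01 + 1 + 0.04 = 2.42
s = √(2.42/4) = 0.777817
r/s = 1.1 / 0.777817 = 1.414

1.414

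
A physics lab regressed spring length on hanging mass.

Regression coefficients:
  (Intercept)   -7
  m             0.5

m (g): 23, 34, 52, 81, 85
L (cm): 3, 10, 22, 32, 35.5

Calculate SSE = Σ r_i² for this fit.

m=23: ŷ = -7 + 0.5·23 = 4.5; r = 3 − 4.5 = -1.5
m=34: ŷ = -7 + 0.5·34 = 10; r = 10 − 10 = 0
m=52: ŷ = -7 + 0.5·52 = 19; r = 22 − 19 = 3
m=81: ŷ = -7 + 0.5·81 = 33.5; r = 32 − 33.5 = -1.5
m=85: ŷ = -7 + 0.5·85 = 35.5; r = 35.5 − 35.5 = 0
SSE = 2.25 + 0 + 9 + 2.25 + 0 = 13.5

SSE = 13.5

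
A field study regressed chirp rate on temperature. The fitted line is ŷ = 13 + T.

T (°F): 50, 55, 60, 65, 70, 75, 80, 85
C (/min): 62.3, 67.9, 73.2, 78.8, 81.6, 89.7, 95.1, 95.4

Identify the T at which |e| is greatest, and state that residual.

T = 85, e = -2.6

T=50: ŷ = 13 + 50 = 63; e = 62.3 − 63 = -0.7
T=55: ŷ = 13 + 55 = 68; e = 67.9 − 68 = -0.1
T=60: ŷ = 13 + 60 = 73; e = 73.2 − 73 = 0.2
T=65: ŷ = 13 + 65 = 78; e = 78.8 − 78 = 0.8
T=70: ŷ = 13 + 70 = 83; e = 81.6 − 83 = -1.4
T=75: ŷ = 13 + 75 = 88; e = 89.7 − 88 = 1.7
T=80: ŷ = 13 + 80 = 93; e = 95.1 − 93 = 2.1
T=85: ŷ = 13 + 85 = 98; e = 95.4 − 98 = -2.6
Largest |e| is 2.6 at T = 85, residual -2.6.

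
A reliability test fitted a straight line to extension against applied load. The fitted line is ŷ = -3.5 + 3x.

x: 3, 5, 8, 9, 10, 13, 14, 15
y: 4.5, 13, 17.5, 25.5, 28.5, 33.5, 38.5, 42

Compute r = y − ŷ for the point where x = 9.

ŷ = -3.5 + 3·9 = 23.5
r = 25.5 − 23.5 = 2

r = 2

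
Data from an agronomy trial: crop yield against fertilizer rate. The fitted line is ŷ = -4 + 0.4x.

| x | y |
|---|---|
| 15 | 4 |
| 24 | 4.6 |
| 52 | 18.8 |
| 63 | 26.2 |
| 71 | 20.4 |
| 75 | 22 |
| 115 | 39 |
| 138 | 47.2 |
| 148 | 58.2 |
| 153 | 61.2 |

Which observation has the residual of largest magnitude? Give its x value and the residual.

x=15: ŷ = -4 + 0.4·15 = 2; e = 4 − 2 = 2
x=24: ŷ = -4 + 0.4·24 = 5.6; e = 4.6 − 5.6 = -1
x=52: ŷ = -4 + 0.4·52 = 16.8; e = 18.8 − 16.8 = 2
x=63: ŷ = -4 + 0.4·63 = 21.2; e = 26.2 − 21.2 = 5
x=71: ŷ = -4 + 0.4·71 = 24.4; e = 20.4 − 24.4 = -4
x=75: ŷ = -4 + 0.4·75 = 26; e = 22 − 26 = -4
x=115: ŷ = -4 + 0.4·115 = 42; e = 39 − 42 = -3
x=138: ŷ = -4 + 0.4·138 = 51.2; e = 47.2 − 51.2 = -4
x=148: ŷ = -4 + 0.4·148 = 55.2; e = 58.2 − 55.2 = 3
x=153: ŷ = -4 + 0.4·153 = 57.2; e = 61.2 − 57.2 = 4
Largest |e| is 5 at x = 63, residual 5.

x = 63, e = 5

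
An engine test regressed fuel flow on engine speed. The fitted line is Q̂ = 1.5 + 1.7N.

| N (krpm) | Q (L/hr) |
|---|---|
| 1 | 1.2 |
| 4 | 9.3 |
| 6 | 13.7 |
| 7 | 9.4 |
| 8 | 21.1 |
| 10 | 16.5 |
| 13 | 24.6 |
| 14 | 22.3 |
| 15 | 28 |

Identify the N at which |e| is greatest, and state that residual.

N = 8, e = 6

N=1: Q̂ = 1.5 + 1.7·1 = 3.2; e = 1.2 − 3.2 = -2
N=4: Q̂ = 1.5 + 1.7·4 = 8.3; e = 9.3 − 8.3 = 1
N=6: Q̂ = 1.5 + 1.7·6 = 11.7; e = 13.7 − 11.7 = 2
N=7: Q̂ = 1.5 + 1.7·7 = 13.4; e = 9.4 − 13.4 = -4
N=8: Q̂ = 1.5 + 1.7·8 = 15.1; e = 21.1 − 15.1 = 6
N=10: Q̂ = 1.5 + 1.7·10 = 18.5; e = 16.5 − 18.5 = -2
N=13: Q̂ = 1.5 + 1.7·13 = 23.6; e = 24.6 − 23.6 = 1
N=14: Q̂ = 1.5 + 1.7·14 = 25.3; e = 22.3 − 25.3 = -3
N=15: Q̂ = 1.5 + 1.7·15 = 27; e = 28 − 27 = 1
Largest |e| is 6 at N = 8, residual 6.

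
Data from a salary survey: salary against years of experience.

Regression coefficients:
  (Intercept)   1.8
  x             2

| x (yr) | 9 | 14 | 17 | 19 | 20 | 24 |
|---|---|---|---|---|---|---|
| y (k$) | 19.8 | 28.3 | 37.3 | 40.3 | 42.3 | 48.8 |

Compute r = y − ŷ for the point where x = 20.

r = 0.5

ŷ = 1.8 + 2·20 = 41.8
r = 42.3 − 41.8 = 0.5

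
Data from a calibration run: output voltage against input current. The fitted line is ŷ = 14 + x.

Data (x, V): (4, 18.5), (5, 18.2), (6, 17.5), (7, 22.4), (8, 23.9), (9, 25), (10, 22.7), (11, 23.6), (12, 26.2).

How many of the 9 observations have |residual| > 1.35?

5

x=4: ŷ = 14 + 4 = 18; r = 18.5 − 18 = 0.5
x=5: ŷ = 14 + 5 = 19; r = 18.2 − 19 = -0.8
x=6: ŷ = 14 + 6 = 20; r = 17.5 − 20 = -2.5
x=7: ŷ = 14 + 7 = 21; r = 22.4 − 21 = 1.4
x=8: ŷ = 14 + 8 = 22; r = 23.9 − 22 = 1.9
x=9: ŷ = 14 + 9 = 23; r = 25 − 23 = 2
x=10: ŷ = 14 + 10 = 24; r = 22.7 − 24 = -1.3
x=11: ŷ = 14 + 11 = 25; r = 23.6 − 25 = -1.4
x=12: ŷ = 14 + 12 = 26; r = 26.2 − 26 = 0.2
|r| > 1.35: x=6 (|r|=2.5), x=7 (|r|=1.4), x=8 (|r|=1.9), x=9 (|r|=2), x=11 (|r|=1.4) → 5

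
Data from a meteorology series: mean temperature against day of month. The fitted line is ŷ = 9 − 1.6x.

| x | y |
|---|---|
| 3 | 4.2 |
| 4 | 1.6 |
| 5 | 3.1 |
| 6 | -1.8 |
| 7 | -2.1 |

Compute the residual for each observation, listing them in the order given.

x=3: ŷ = 9 − 1.6·3 = 4.2; e = 4.2 − 4.2 = 0
x=4: ŷ = 9 − 1.6·4 = 2.6; e = 1.6 − 2.6 = -1
x=5: ŷ = 9 − 1.6·5 = 1; e = 3.1 − 1 = 2.1
x=6: ŷ = 9 − 1.6·6 = -0.6; e = -1.8 − (-0.6) = -1.2
x=7: ŷ = 9 − 1.6·7 = -2.2; e = -2.1 − (-2.2) = 0.1

0, -1, 2.1, -1.2, 0.1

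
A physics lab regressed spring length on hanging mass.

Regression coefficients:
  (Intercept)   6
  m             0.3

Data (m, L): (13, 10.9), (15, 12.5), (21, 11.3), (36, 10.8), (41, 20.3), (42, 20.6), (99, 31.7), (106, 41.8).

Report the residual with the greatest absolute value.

m=13: L̂ = 6 + 0.3·13 = 9.9; e = 10.9 − 9.9 = 1
m=15: L̂ = 6 + 0.3·15 = 10.5; e = 12.5 − 10.5 = 2
m=21: L̂ = 6 + 0.3·21 = 12.3; e = 11.3 − 12.3 = -1
m=36: L̂ = 6 + 0.3·36 = 16.8; e = 10.8 − 16.8 = -6
m=41: L̂ = 6 + 0.3·41 = 18.3; e = 20.3 − 18.3 = 2
m=42: L̂ = 6 + 0.3·42 = 18.6; e = 20.6 − 18.6 = 2
m=99: L̂ = 6 + 0.3·99 = 35.7; e = 31.7 − 35.7 = -4
m=106: L̂ = 6 + 0.3·106 = 37.8; e = 41.8 − 37.8 = 4
Largest |e| is 6 at m = 36, residual -6.

e = -6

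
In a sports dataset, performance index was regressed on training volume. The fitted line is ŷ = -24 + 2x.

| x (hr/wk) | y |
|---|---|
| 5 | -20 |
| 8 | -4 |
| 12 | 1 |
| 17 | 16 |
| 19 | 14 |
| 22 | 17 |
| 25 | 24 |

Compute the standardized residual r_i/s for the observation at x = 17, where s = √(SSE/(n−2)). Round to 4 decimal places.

1.3284

x=5: ŷ = -24 + 2·5 = -14; r = -20 − (-14) = -6
x=8: ŷ = -24 + 2·8 = -8; r = -4 − (-8) = 4
x=12: ŷ = -24 + 2·12 = 0; r = 1 − 0 = 1
x=17: ŷ = -24 + 2·17 = 10; r = 16 − 10 = 6
x=19: ŷ = -24 + 2·19 = 14; r = 14 − 14 = 0
x=22: ŷ = -24 + 2·22 = 20; r = 17 − 20 = -3
x=25: ŷ = -24 + 2·25 = 26; r = 24 − 26 = -2
SSE = 36 + 16 + 1 + 36 + 0 + 9 + 4 = 102
s = √(102/5) = 4.51664
r/s = 6 / 4.51664 = 1.3284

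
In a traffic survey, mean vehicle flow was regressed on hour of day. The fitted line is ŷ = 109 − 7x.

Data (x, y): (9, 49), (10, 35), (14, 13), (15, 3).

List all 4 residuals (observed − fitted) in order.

x=9: ŷ = 109 − 7·9 = 46; r = 49 − 46 = 3
x=10: ŷ = 109 − 7·10 = 39; r = 35 − 39 = -4
x=14: ŷ = 109 − 7·14 = 11; r = 13 − 11 = 2
x=15: ŷ = 109 − 7·15 = 4; r = 3 − 4 = -1

3, -4, 2, -1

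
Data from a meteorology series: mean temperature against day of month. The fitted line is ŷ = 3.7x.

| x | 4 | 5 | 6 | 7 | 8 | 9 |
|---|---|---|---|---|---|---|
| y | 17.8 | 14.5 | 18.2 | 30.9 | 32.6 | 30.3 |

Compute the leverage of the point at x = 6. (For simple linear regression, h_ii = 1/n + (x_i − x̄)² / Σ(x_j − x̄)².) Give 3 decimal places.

h = 0.181

x̄ = (4 + 5 + 6 + 7 + 8 + 9)/6 = 6.5
Σ(x − x̄)² = 6.25 + 2.25 + 0.25 + 0.25 + 2.25 + 6.25 = 17.5
h = 1/6 + (-0.5)²/17.5 = 0.166667 + 0.0142857 = 0.181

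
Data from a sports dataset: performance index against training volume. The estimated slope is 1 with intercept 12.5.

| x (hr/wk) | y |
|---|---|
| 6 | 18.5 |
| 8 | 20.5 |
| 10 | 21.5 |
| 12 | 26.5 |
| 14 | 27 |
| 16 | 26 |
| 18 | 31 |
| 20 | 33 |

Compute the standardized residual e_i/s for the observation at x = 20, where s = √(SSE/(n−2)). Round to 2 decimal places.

x=6: ŷ = 12.5 + 6 = 18.5; e = 18.5 − 18.5 = 0
x=8: ŷ = 12.5 + 8 = 20.5; e = 20.5 − 20.5 = 0
x=10: ŷ = 12.5 + 10 = 22.5; e = 21.5 − 22.5 = -1
x=12: ŷ = 12.5 + 12 = 24.5; e = 26.5 − 24.5 = 2
x=14: ŷ = 12.5 + 14 = 26.5; e = 27 − 26.5 = 0.5
x=16: ŷ = 12.5 + 16 = 28.5; e = 26 − 28.5 = -2.5
x=18: ŷ = 12.5 + 18 = 30.5; e = 31 − 30.5 = 0.5
x=20: ŷ = 12.5 + 20 = 32.5; e = 33 − 32.5 = 0.5
SSE = 0 + 0 + 1 + 4 + 0.25 + 6.25 + 0.25 + 0.25 = 12
s = √(12/6) = 1.41421
e/s = 0.5 / 1.41421 = 0.35

0.35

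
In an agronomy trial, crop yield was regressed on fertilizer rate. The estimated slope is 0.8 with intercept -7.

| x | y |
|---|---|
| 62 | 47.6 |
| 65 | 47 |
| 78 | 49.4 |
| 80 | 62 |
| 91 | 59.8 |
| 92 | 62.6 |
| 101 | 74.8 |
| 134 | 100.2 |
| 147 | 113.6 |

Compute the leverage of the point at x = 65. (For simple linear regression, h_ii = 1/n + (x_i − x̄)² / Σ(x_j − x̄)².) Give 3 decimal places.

x̄ = (62 + 65 + 78 + 80 + 91 + 92 + 101 + 134 + 147)/9 = 94.4444
Σ(x − x̄)² = 1052.64 + 866.975 + 270.42 + 208.642 + 11.8642 + 5.97531 + 42.9753 + 1564.64 + 2762.09 = 6786.22
h = 1/9 + (-29.4444)²/6786.22 = 0.111111 + 0.127755 = 0.239

h = 0.239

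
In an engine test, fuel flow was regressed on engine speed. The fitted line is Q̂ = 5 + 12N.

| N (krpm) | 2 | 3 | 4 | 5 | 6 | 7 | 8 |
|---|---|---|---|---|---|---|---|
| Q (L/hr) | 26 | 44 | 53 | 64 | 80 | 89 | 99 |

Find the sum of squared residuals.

N=2: Q̂ = 5 + 12·2 = 29; r = 26 − 29 = -3
N=3: Q̂ = 5 + 12·3 = 41; r = 44 − 41 = 3
N=4: Q̂ = 5 + 12·4 = 53; r = 53 − 53 = 0
N=5: Q̂ = 5 + 12·5 = 65; r = 64 − 65 = -1
N=6: Q̂ = 5 + 12·6 = 77; r = 80 − 77 = 3
N=7: Q̂ = 5 + 12·7 = 89; r = 89 − 89 = 0
N=8: Q̂ = 5 + 12·8 = 101; r = 99 − 101 = -2
SSE = 9 + 9 + 0 + 1 + 9 + 0 + 4 = 32

SSE = 32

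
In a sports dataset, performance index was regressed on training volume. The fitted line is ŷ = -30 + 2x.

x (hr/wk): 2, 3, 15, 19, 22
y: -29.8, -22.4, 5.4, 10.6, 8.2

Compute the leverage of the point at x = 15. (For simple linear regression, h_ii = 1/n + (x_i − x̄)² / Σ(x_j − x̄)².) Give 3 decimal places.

h = 0.223

x̄ = (2 + 3 + 15 + 19 + 22)/5 = 12.2
Σ(x − x̄)² = 104.04 + 84.64 + 7.84 + 46.24 + 96.04 = 338.8
h = 1/5 + (2.8)²/338.8 = 0.2 + 0.0231405 = 0.223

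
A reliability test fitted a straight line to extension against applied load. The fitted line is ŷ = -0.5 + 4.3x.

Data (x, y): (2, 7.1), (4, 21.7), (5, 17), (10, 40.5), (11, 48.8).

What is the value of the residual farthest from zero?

x=2: ŷ = -0.5 + 4.3·2 = 8.1; r = 7.1 − 8.1 = -1
x=4: ŷ = -0.5 + 4.3·4 = 16.7; r = 21.7 − 16.7 = 5
x=5: ŷ = -0.5 + 4.3·5 = 21; r = 17 − 21 = -4
x=10: ŷ = -0.5 + 4.3·10 = 42.5; r = 40.5 − 42.5 = -2
x=11: ŷ = -0.5 + 4.3·11 = 46.8; r = 48.8 − 46.8 = 2
Largest |r| is 5 at x = 4, residual 5.

r = 5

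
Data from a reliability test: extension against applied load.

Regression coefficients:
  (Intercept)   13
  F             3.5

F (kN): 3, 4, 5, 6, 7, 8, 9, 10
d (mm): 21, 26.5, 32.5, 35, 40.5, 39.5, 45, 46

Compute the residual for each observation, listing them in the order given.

F=3: ŷ = 13 + 3.5·3 = 23.5; r = 21 − 23.5 = -2.5
F=4: ŷ = 13 + 3.5·4 = 27; r = 26.5 − 27 = -0.5
F=5: ŷ = 13 + 3.5·5 = 30.5; r = 32.5 − 30.5 = 2
F=6: ŷ = 13 + 3.5·6 = 34; r = 35 − 34 = 1
F=7: ŷ = 13 + 3.5·7 = 37.5; r = 40.5 − 37.5 = 3
F=8: ŷ = 13 + 3.5·8 = 41; r = 39.5 − 41 = -1.5
F=9: ŷ = 13 + 3.5·9 = 44.5; r = 45 − 44.5 = 0.5
F=10: ŷ = 13 + 3.5·10 = 48; r = 46 − 48 = -2

-2.5, -0.5, 2, 1, 3, -1.5, 0.5, -2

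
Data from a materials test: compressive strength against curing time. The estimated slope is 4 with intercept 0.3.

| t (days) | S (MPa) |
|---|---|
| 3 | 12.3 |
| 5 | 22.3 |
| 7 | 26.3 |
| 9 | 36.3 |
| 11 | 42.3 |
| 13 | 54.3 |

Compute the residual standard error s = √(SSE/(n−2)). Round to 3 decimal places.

s = 2.000

t=3: Ŝ = 0.3 + 4·3 = 12.3; e = 12.3 − 12.3 = 0
t=5: Ŝ = 0.3 + 4·5 = 20.3; e = 22.3 − 20.3 = 2
t=7: Ŝ = 0.3 + 4·7 = 28.3; e = 26.3 − 28.3 = -2
t=9: Ŝ = 0.3 + 4·9 = 36.3; e = 36.3 − 36.3 = 0
t=11: Ŝ = 0.3 + 4·11 = 44.3; e = 42.3 − 44.3 = -2
t=13: Ŝ = 0.3 + 4·13 = 52.3; e = 54.3 − 52.3 = 2
SSE = 0 + 4 + 4 + 0 + 4 + 4 = 16
s = √(16/4) = √4 ≈ 2.000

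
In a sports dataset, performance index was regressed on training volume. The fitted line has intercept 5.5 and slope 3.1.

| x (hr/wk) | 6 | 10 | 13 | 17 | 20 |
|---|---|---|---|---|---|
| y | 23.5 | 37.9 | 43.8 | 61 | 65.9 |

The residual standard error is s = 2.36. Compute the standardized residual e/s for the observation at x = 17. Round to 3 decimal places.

ŷ = 5.5 + 3.1·17 = 58.2
e = 61 − 58.2 = 2.8
e/s = 2.8 / 2.36 = 1.186

1.186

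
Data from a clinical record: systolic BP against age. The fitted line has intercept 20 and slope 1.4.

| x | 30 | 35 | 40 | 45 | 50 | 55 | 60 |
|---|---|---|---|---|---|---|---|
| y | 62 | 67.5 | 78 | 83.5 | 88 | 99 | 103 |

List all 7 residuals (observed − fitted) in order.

0, -1.5, 2, 0.5, -2, 2, -1

x=30: ŷ = 20 + 1.4·30 = 62; e = 62 − 62 = 0
x=35: ŷ = 20 + 1.4·35 = 69; e = 67.5 − 69 = -1.5
x=40: ŷ = 20 + 1.4·40 = 76; e = 78 − 76 = 2
x=45: ŷ = 20 + 1.4·45 = 83; e = 83.5 − 83 = 0.5
x=50: ŷ = 20 + 1.4·50 = 90; e = 88 − 90 = -2
x=55: ŷ = 20 + 1.4·55 = 97; e = 99 − 97 = 2
x=60: ŷ = 20 + 1.4·60 = 104; e = 103 − 104 = -1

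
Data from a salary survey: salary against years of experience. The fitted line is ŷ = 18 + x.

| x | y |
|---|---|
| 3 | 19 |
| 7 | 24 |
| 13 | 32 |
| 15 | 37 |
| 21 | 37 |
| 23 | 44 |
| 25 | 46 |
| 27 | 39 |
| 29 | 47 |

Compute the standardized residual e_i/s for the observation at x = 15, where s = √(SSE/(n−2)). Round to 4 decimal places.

x=3: ŷ = 18 + 3 = 21; e = 19 − 21 = -2
x=7: ŷ = 18 + 7 = 25; e = 24 − 25 = -1
x=13: ŷ = 18 + 13 = 31; e = 32 − 31 = 1
x=15: ŷ = 18 + 15 = 33; e = 37 − 33 = 4
x=21: ŷ = 18 + 21 = 39; e = 37 − 39 = -2
x=23: ŷ = 18 + 23 = 41; e = 44 − 41 = 3
x=25: ŷ = 18 + 25 = 43; e = 46 − 43 = 3
x=27: ŷ = 18 + 27 = 45; e = 39 − 45 = -6
x=29: ŷ = 18 + 29 = 47; e = 47 − 47 = 0
SSE = 4 + 1 + 1 + 16 + 4 + 9 + 9 + 36 + 0 = 80
s = √(80/7) = 3.38062
e/s = 4 / 3.38062 = 1.1832

1.1832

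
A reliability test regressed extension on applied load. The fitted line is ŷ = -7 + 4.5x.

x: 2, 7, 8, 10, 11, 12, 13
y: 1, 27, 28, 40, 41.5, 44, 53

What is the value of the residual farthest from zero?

x=2: ŷ = -7 + 4.5·2 = 2; e = 1 − 2 = -1
x=7: ŷ = -7 + 4.5·7 = 24.5; e = 27 − 24.5 = 2.5
x=8: ŷ = -7 + 4.5·8 = 29; e = 28 − 29 = -1
x=10: ŷ = -7 + 4.5·10 = 38; e = 40 − 38 = 2
x=11: ŷ = -7 + 4.5·11 = 42.5; e = 41.5 − 42.5 = -1
x=12: ŷ = -7 + 4.5·12 = 47; e = 44 − 47 = -3
x=13: ŷ = -7 + 4.5·13 = 51.5; e = 53 − 51.5 = 1.5
Largest |e| is 3 at x = 12, residual -3.

e = -3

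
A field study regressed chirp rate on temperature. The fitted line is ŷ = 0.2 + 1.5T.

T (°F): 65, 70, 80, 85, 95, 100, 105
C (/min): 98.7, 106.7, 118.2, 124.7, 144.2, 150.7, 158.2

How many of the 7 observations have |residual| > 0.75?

5

T=65: ŷ = 0.2 + 1.5·65 = 97.7; e = 98.7 − 97.7 = 1
T=70: ŷ = 0.2 + 1.5·70 = 105.2; e = 106.7 − 105.2 = 1.5
T=80: ŷ = 0.2 + 1.5·80 = 120.2; e = 118.2 − 120.2 = -2
T=85: ŷ = 0.2 + 1.5·85 = 127.7; e = 124.7 − 127.7 = -3
T=95: ŷ = 0.2 + 1.5·95 = 142.7; e = 144.2 − 142.7 = 1.5
T=100: ŷ = 0.2 + 1.5·100 = 150.2; e = 150.7 − 150.2 = 0.5
T=105: ŷ = 0.2 + 1.5·105 = 157.7; e = 158.2 − 157.7 = 0.5
|e| > 0.75: T=65 (|e|=1), T=70 (|e|=1.5), T=80 (|e|=2), T=85 (|e|=3), T=95 (|e|=1.5) → 5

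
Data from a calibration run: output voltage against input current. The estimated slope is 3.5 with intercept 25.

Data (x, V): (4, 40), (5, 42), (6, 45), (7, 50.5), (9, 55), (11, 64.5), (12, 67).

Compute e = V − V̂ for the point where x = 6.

V̂ = 25 + 3.5·6 = 46
e = 45 − 46 = -1

e = -1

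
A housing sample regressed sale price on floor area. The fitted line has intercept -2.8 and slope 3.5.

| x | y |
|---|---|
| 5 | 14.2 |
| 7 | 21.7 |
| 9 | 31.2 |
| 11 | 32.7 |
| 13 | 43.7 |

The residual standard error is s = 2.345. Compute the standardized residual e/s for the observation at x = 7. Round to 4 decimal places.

ŷ = -2.8 + 3.5·7 = 21.7
e = 21.7 − 21.7 = 0
e/s = 0 / 2.345 = 0.0000

0.0000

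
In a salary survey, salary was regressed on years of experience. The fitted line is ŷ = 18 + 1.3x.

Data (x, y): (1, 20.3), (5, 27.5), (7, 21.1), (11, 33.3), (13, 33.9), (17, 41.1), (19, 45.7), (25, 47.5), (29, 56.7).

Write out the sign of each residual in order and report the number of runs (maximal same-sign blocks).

7 runs

x=1: ŷ = 18 + 1.3·1 = 19.3; e = 20.3 − 19.3 = 1
x=5: ŷ = 18 + 1.3·5 = 24.5; e = 27.5 − 24.5 = 3
x=7: ŷ = 18 + 1.3·7 = 27.1; e = 21.1 − 27.1 = -6
x=11: ŷ = 18 + 1.3·11 = 32.3; e = 33.3 − 32.3 = 1
x=13: ŷ = 18 + 1.3·13 = 34.9; e = 33.9 − 34.9 = -1
x=17: ŷ = 18 + 1.3·17 = 40.1; e = 41.1 − 40.1 = 1
x=19: ŷ = 18 + 1.3·19 = 42.7; e = 45.7 − 42.7 = 3
x=25: ŷ = 18 + 1.3·25 = 50.5; e = 47.5 − 50.5 = -3
x=29: ŷ = 18 + 1.3·29 = 55.7; e = 56.7 − 55.7 = 1
Signs: + + − + − + + − +
Runs: +×2, −×1, +×1, −×1, +×2, −×1, +×1 → 7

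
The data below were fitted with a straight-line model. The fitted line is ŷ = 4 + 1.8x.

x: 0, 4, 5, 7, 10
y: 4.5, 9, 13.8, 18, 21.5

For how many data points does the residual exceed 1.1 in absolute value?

x=0: ŷ = 4 + 1.8·0 = 4; e = 4.5 − 4 = 0.5
x=4: ŷ = 4 + 1.8·4 = 11.2; e = 9 − 11.2 = -2.2
x=5: ŷ = 4 + 1.8·5 = 13; e = 13.8 − 13 = 0.8
x=7: ŷ = 4 + 1.8·7 = 16.6; e = 18 − 16.6 = 1.4
x=10: ŷ = 4 + 1.8·10 = 22; e = 21.5 − 22 = -0.5
|e| > 1.1: x=4 (|e|=2.2), x=7 (|e|=1.4) → 2

2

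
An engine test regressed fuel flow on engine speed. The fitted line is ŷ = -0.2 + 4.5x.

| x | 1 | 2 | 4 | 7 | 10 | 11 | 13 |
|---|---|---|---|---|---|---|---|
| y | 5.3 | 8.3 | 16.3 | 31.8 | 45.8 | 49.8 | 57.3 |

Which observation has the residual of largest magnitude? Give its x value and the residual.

x = 4, e = -1.5

x=1: ŷ = -0.2 + 4.5·1 = 4.3; e = 5.3 − 4.3 = 1
x=2: ŷ = -0.2 + 4.5·2 = 8.8; e = 8.3 − 8.8 = -0.5
x=4: ŷ = -0.2 + 4.5·4 = 17.8; e = 16.3 − 17.8 = -1.5
x=7: ŷ = -0.2 + 4.5·7 = 31.3; e = 31.8 − 31.3 = 0.5
x=10: ŷ = -0.2 + 4.5·10 = 44.8; e = 45.8 − 44.8 = 1
x=11: ŷ = -0.2 + 4.5·11 = 49.3; e = 49.8 − 49.3 = 0.5
x=13: ŷ = -0.2 + 4.5·13 = 58.3; e = 57.3 − 58.3 = -1
Largest |e| is 1.5 at x = 4, residual -1.5.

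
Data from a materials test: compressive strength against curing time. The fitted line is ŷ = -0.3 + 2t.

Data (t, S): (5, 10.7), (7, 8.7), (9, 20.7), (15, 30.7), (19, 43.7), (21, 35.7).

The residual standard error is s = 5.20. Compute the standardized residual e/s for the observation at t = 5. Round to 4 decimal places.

0.1923

ŷ = -0.3 + 2·5 = 9.7
e = 10.7 − 9.7 = 1
e/s = 1 / 5.20 = 0.1923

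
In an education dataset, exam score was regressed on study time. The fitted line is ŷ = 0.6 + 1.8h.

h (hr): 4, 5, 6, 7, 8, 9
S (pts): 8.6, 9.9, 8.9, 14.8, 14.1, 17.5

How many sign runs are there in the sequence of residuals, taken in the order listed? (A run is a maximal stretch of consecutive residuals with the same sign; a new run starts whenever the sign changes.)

h=4: ŷ = 0.6 + 1.8·4 = 7.8; e = 8.6 − 7.8 = 0.8
h=5: ŷ = 0.6 + 1.8·5 = 9.6; e = 9.9 − 9.6 = 0.3
h=6: ŷ = 0.6 + 1.8·6 = 11.4; e = 8.9 − 11.4 = -2.5
h=7: ŷ = 0.6 + 1.8·7 = 13.2; e = 14.8 − 13.2 = 1.6
h=8: ŷ = 0.6 + 1.8·8 = 15; e = 14.1 − 15 = -0.9
h=9: ŷ = 0.6 + 1.8·9 = 16.8; e = 17.5 − 16.8 = 0.7
Signs: + + − + − +
Runs: +×2, −×1, +×1, −×1, +×1 → 5

5 runs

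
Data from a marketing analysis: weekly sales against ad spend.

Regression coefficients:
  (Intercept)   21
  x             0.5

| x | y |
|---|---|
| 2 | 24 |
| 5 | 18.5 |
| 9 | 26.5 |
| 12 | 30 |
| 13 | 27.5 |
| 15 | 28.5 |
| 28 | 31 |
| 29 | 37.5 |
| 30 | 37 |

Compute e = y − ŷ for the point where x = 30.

ŷ = 21 + 0.5·30 = 36
e = 37 − 36 = 1

e = 1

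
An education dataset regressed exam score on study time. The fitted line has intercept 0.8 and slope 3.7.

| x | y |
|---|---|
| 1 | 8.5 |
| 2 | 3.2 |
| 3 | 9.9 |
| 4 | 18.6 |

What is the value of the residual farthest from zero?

e = -5

x=1: ŷ = 0.8 + 3.7·1 = 4.5; e = 8.5 − 4.5 = 4
x=2: ŷ = 0.8 + 3.7·2 = 8.2; e = 3.2 − 8.2 = -5
x=3: ŷ = 0.8 + 3.7·3 = 11.9; e = 9.9 − 11.9 = -2
x=4: ŷ = 0.8 + 3.7·4 = 15.6; e = 18.6 − 15.6 = 3
Largest |e| is 5 at x = 2, residual -5.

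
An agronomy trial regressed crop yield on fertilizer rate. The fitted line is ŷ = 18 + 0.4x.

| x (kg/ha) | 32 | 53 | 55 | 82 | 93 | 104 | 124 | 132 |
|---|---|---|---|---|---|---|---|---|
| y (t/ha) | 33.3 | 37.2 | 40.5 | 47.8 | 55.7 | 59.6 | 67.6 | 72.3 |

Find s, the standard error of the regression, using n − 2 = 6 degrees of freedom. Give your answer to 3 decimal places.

s = 1.915

x=32: ŷ = 18 + 0.4·32 = 30.8; r = 33.3 − 30.8 = 2.5
x=53: ŷ = 18 + 0.4·53 = 39.2; r = 37.2 − 39.2 = -2
x=55: ŷ = 18 + 0.4·55 = 40; r = 40.5 − 40 = 0.5
x=82: ŷ = 18 + 0.4·82 = 50.8; r = 47.8 − 50.8 = -3
x=93: ŷ = 18 + 0.4·93 = 55.2; r = 55.7 − 55.2 = 0.5
x=104: ŷ = 18 + 0.4·104 = 59.6; r = 59.6 − 59.6 = 0
x=124: ŷ = 18 + 0.4·124 = 67.6; r = 67.6 − 67.6 = 0
x=132: ŷ = 18 + 0.4·132 = 70.8; r = 72.3 − 70.8 = 1.5
SSE = 6.25 + 4 + 0.25 + 9 + 0.25 + 0 + 0 + 2.25 = 22
s = √(22/6) = √3.66667 ≈ 1.915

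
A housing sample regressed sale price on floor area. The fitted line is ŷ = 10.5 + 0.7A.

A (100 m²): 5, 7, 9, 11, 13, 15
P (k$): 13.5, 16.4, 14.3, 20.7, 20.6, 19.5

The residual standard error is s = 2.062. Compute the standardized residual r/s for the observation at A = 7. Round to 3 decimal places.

0.485

ŷ = 10.5 + 0.7·7 = 15.4
r = 16.4 − 15.4 = 1
r/s = 1 / 2.062 = 0.485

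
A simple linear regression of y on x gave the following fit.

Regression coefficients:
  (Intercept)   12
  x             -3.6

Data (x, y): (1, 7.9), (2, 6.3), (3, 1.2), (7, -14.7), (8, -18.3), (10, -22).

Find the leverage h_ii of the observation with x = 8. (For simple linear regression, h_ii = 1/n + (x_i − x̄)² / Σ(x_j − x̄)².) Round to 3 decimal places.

h = 0.287

x̄ = (1 + 2 + 3 + 7 + 8 + 10)/6 = 5.16667
Σ(x − x̄)² = 17.3611 + 10.0278 + 4.69444 + 3.36111 + 8.02778 + 23.3611 = 66.8333
h = 1/6 + (2.83333)²/66.8333 = 0.166667 + 0.120116 = 0.287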